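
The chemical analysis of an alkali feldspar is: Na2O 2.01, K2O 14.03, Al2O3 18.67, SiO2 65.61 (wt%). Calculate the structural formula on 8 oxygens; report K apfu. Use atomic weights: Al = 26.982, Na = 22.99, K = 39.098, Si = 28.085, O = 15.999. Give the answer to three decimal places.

Na2O (M=61.979): mol = 0.03243; Na = 0.06486, O = 0.03243.
K2O (M=94.195): mol = 0.14895; K = 0.29790, O = 0.14895.
Al2O3 (M=101.961): mol = 0.18311; Al = 0.36622, O = 0.54933.
SiO2 (M=60.083): mol = 1.09199; Si = 1.09199, O = 2.18398.
ΣO = 2.91469; factor = 8/ΣO = 2.74472.
K apfu = 0.29790 × 2.74472 = 0.818.

0.818 K apfu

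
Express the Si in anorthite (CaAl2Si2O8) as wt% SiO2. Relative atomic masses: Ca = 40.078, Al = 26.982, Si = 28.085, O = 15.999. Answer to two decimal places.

M(CaAl2Si2O8) = 278.204 g/mol; M(SiO2) = 60.083 g/mol.
Moles SiO2 per formula unit = 2 Si ÷ 1 = 2.0000.
SiO2 fraction = (2.0000 × 60.083) / 278.204 = 120.166/278.204 = 0.4319.

43.19 wt%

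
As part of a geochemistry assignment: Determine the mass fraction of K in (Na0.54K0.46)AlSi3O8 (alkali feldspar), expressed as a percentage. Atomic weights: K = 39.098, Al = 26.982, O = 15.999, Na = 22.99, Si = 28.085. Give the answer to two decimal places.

Formula mass = 0.54×22.99 + 0.46×39.098 + 1×26.982 + 3×28.085 + 8×15.999 = 269.629 g/mol, of which 17.985 g is K.
So K makes up 17.985/269.629 = 0.0667 of the mass, i.e. 6.67%.

6.67 wt%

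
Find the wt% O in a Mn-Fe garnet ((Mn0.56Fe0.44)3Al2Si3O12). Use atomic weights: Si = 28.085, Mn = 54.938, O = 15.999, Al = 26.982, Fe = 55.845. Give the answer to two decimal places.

38.69 mass %

Molar mass of (Mn0.56Fe0.44)3Al2Si3O12: 1.68*54.938 + 1.32*55.845 + 2*26.982 + 3*28.085 + 12*15.999 = 496.218 g/mol.
Mass of O per formula unit: 12 × 15.999 = 191.988 g.
Weight fraction O = 191.988 / 496.218 = 0.3869.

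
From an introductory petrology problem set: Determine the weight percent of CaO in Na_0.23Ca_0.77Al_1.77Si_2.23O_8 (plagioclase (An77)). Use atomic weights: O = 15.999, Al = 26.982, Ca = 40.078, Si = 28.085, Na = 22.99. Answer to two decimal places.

M(Na_0.23Ca_0.77Al_1.77Si_2.23O_8) = 274.527 g/mol; M(CaO) = 56.077 g/mol.
Moles CaO per formula unit = 0.77 Ca ÷ 1 = 0.7700.
CaO fraction = (0.7700 × 56.077) / 274.527 = 43.179/274.527 = 0.1573.

15.73 wt%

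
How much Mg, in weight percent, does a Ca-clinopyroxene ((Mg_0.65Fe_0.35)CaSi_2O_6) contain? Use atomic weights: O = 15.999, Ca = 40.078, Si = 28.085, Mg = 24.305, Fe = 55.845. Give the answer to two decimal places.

6.94 weight percent

M((Mg_0.65Fe_0.35)CaSi_2O_6) = 227.586 g/mol.
Mg contributes 0.65 × 24.305 = 15.798 g per mole.
15.798/227.586 = 0.0694 → 6.94%.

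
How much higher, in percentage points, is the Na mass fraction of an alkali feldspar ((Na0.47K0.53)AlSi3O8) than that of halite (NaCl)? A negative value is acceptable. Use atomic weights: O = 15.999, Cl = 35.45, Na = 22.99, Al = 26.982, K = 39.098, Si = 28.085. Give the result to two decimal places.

First mineral: 10.805 g Na in 270.756 g formula = 3.99 wt% Na.
Second mineral: 22.990 g Na in 58.440 g formula = 39.34 wt% Na.
3.99% − 39.34% gives a difference of -35.35 percentage points.

-35.35 percentage points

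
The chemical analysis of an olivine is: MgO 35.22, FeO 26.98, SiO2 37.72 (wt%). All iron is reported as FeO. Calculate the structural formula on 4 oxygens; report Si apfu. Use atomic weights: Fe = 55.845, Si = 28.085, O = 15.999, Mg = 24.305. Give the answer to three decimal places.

MgO (M=40.304): mol = 0.87386; Mg = 0.87386, O = 0.87386.
FeO (M=71.844): mol = 0.37554; Fe = 0.37554, O = 0.37554.
SiO2 (M=60.083): mol = 0.62780; Si = 0.62780, O = 1.25560.
ΣO = 2.50500; factor = 4/ΣO = 1.59681.
Si apfu = 0.62780 × 1.59681 = 1.002.

1.002 Si apfu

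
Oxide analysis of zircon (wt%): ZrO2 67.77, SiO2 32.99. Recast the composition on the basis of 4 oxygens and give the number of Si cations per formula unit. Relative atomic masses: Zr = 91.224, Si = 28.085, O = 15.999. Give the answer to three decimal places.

0.999 Si apfu

ZrO2 (M=123.222): mol = 0.54998; Zr = 0.54998, O = 1.09996.
SiO2 (M=60.083): mol = 0.54907; Si = 0.54907, O = 1.09814.
ΣO = 2.19810; factor = 4/ΣO = 1.81975.
Si apfu = 0.54907 × 1.81975 = 0.999.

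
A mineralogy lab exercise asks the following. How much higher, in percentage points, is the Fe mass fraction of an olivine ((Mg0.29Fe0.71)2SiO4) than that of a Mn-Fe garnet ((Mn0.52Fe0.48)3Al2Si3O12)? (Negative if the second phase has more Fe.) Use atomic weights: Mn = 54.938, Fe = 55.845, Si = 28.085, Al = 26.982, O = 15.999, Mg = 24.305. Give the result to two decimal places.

Fe in (Mg0.29Fe0.71)2SiO4: molar mass 185.478 g/mol; 1.42×55.845 = 79.300 g → 42.75 wt%.
Fe in (Mn0.52Fe0.48)3Al2Si3O12: molar mass 496.327 g/mol; 1.44×55.845 = 80.417 g → 16.20 wt%.
Difference = 42.75 − 16.20 = 26.55 percentage points.

26.55 percentage points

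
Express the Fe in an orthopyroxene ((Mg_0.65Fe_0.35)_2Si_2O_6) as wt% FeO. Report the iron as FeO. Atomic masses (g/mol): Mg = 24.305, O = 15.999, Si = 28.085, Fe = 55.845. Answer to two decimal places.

Molar mass of (Mg_0.65Fe_0.35)_2Si_2O_6 = 1.30×24.305 + 0.70×55.845 + 2×28.085 + 6×15.999 = 222.852 g/mol.
Each formula unit contains 0.70 Fe, equivalent to 0.70/1 = 0.7000 mol FeO.
M(FeO) = 1×55.845 + 1×15.999 = 71.844 g/mol.
Mass of FeO per formula unit = 0.7000 × 71.844 = 50.291 g.
FeO wt% = 50.291 / 222.852 × 100 = 22.57%.

22.57 wt%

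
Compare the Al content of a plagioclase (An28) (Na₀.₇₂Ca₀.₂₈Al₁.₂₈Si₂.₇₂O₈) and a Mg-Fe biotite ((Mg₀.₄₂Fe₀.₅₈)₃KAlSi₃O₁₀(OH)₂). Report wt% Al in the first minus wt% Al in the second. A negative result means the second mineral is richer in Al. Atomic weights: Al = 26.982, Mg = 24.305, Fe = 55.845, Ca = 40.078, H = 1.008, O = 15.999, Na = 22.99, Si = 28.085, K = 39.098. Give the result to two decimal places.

7.24 percentage points

M(Na₀.₇₂Ca₀.₂₈Al₁.₂₈Si₂.₇₂O₈) = 266.695 g/mol, so wt% Al = 34.537/266.695 × 100 = 12.95%.
M((Mg₀.₄₂Fe₀.₅₈)₃KAlSi₃O₁₀(OH)₂) = 472.134 g/mol, so wt% Al = 26.982/472.134 × 100 = 5.71%.
12.95 − 5.71 = 7.24 pp.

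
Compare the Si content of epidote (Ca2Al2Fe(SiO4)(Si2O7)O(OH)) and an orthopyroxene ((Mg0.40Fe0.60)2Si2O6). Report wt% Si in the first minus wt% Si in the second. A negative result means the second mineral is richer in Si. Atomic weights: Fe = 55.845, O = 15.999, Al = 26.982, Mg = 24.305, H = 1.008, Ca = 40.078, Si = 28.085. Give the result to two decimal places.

M(Ca2Al2Fe(SiO4)(Si2O7)O(OH)) = 483.215 g/mol, so wt% Si = 84.255/483.215 × 100 = 17.44%.
M((Mg0.40Fe0.60)2Si2O6) = 238.622 g/mol, so wt% Si = 56.170/238.622 × 100 = 23.54%.
17.44 − 23.54 = -6.10 pp.

-6.10 percentage points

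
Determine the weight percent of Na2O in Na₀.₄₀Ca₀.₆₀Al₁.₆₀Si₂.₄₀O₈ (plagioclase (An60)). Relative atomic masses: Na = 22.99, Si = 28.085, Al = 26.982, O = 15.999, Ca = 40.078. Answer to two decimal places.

4.56 wt%

Molar mass of Na₀.₄₀Ca₀.₆₀Al₁.₆₀Si₂.₄₀O₈ = 0.40×22.99 + 0.60×40.078 + 1.60×26.982 + 2.40×28.085 + 8×15.999 = 271.810 g/mol.
Each formula unit contains 0.40 Na, equivalent to 0.40/2 = 0.2000 mol Na2O.
M(Na2O) = 2×22.99 + 1×15.999 = 61.979 g/mol.
Mass of Na2O per formula unit = 0.2000 × 61.979 = 12.396 g.
Na2O wt% = 12.396 / 271.810 × 100 = 4.56%.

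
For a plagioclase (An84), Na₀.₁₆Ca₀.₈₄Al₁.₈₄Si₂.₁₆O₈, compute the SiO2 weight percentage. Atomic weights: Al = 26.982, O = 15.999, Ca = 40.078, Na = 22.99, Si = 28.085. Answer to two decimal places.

Formula mass = 275.646 g/mol.
2.16 Si → 2.1600 mol SiO2 per formula unit; M(SiO2) = 60.083, so SiO2 mass = 129.779 g.
129.779/275.646 × 100 = 47.08 wt%.

47.08 wt%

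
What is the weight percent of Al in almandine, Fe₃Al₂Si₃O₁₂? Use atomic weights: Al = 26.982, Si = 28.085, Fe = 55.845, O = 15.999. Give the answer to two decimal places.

Formula mass = 3·55.845 + 2·26.982 + 3·28.085 + 12·15.999 = 497.742 g/mol, of which 53.964 g is Al.
So Al makes up 53.964/497.742 = 0.1084 of the mass, i.e. 10.84%.

10.84 mass %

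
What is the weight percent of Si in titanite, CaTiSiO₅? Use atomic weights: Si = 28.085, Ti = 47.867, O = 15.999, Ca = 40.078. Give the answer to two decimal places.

14.33 weight percent

M(CaTiSiO₅) = 196.025 g/mol.
Si contributes 1 × 28.085 = 28.085 g per mole.
28.085/196.025 = 0.1433 → 14.33%.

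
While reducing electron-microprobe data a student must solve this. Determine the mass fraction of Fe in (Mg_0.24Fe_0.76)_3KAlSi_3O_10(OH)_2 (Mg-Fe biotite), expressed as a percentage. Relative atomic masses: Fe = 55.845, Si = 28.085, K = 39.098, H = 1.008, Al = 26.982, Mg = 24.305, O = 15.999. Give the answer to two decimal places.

Formula mass = 0.72*24.305 + 2.28*55.845 + 1*39.098 + 1*26.982 + 3*28.085 + 12*15.999 + 2*1.008 = 489.165 g/mol, of which 127.327 g is Fe.
So Fe makes up 127.327/489.165 = 0.2603 of the mass, i.e. 26.03%.

26.03 mass %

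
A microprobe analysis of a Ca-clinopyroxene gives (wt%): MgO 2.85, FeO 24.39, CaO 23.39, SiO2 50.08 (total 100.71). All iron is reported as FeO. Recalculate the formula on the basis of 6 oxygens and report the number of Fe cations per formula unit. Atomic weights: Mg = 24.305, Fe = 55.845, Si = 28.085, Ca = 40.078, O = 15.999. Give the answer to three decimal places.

MgO: 2.85/40.304 = 0.07071 mol → 0.07071 mol Mg, 0.07071 mol O.
FeO: 24.39/71.844 = 0.33949 mol → 0.33949 mol Fe, 0.33949 mol O.
CaO: 23.39/56.077 = 0.41711 mol → 0.41711 mol Ca, 0.41711 mol O.
SiO2: 50.08/60.083 = 0.83351 mol → 0.83351 mol Si, 1.66702 mol O.
Total oxygen = 2.49433 mol. Normalization factor = 6/2.49433 = 2.40546.
Fe per 6 O = 0.33949 × 2.40546 = 0.817.

0.817 Fe apfu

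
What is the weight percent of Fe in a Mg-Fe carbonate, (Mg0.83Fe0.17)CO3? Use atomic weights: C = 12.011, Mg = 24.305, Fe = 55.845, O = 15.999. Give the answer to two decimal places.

M((Mg0.83Fe0.17)CO3) = 89.675 g/mol.
Fe contributes 0.17 × 55.845 = 9.494 g per mole.
9.494/89.675 = 0.1059 → 10.59%.

10.59 weight percent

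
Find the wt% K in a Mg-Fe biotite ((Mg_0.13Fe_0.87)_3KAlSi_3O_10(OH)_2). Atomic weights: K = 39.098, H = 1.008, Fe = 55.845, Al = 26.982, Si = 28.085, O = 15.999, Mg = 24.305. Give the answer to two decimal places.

Formula mass = 0.39×24.305 + 2.61×55.845 + 1×39.098 + 1×26.982 + 3×28.085 + 12×15.999 + 2×1.008 = 499.573 g/mol, of which 39.098 g is K.
So K makes up 39.098/499.573 = 0.0783 of the mass, i.e. 7.83%.

7.83 wt%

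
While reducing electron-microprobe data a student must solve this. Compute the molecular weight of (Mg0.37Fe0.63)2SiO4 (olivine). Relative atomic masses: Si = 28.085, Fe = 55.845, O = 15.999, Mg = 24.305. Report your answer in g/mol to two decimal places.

180.43 g/mol

M = 0.74(24.305) + 1.26(55.845) + 1(28.085) + 4(15.999)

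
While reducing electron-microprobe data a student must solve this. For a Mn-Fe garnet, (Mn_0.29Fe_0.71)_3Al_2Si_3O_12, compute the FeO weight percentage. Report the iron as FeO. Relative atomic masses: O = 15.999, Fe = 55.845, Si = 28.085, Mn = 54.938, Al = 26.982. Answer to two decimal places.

Formula mass = 496.953 g/mol.
2.13 Fe → 2.1300 mol FeO per formula unit; M(FeO) = 71.844, so FeO mass = 153.028 g.
153.028/496.953 × 100 = 30.79 wt%.

30.79 wt%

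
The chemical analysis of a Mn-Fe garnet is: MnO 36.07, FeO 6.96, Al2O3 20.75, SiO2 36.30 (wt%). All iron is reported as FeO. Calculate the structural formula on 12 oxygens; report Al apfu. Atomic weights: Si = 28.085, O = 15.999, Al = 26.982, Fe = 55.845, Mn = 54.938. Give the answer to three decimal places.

2.015 Al apfu

MnO: 36.07/70.937 = 0.50848 mol → 0.50848 mol Mn, 0.50848 mol O.
FeO: 6.96/71.844 = 0.09688 mol → 0.09688 mol Fe, 0.09688 mol O.
Al2O3: 20.75/101.961 = 0.20351 mol → 0.40702 mol Al, 0.61053 mol O.
SiO2: 36.30/60.083 = 0.60416 mol → 0.60416 mol Si, 1.20832 mol O.
Total oxygen = 2.42421 mol. Normalization factor = 12/2.42421 = 4.95007.
Al per 12 O = 0.40702 × 4.95007 = 2.015.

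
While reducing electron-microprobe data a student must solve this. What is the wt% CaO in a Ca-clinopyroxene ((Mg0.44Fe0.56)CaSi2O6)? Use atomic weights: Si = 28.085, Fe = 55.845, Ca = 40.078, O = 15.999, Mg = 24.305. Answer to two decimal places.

M((Mg0.44Fe0.56)CaSi2O6) = 234.209 g/mol; M(CaO) = 56.077 g/mol.
Moles CaO per formula unit = 1 Ca ÷ 1 = 1.0000.
CaO fraction = (1.0000 × 56.077) / 234.209 = 56.077/234.209 = 0.2394.

23.94 wt%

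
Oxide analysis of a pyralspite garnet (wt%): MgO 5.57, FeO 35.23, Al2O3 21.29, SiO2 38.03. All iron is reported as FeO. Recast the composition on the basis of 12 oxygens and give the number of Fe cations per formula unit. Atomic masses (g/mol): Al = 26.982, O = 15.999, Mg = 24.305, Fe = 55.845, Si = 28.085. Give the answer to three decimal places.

2.334 Fe apfu

MgO: 5.57/40.304 = 0.13820 mol → 0.13820 mol Mg, 0.13820 mol O.
FeO: 35.23/71.844 = 0.49037 mol → 0.49037 mol Fe, 0.49037 mol O.
Al2O3: 21.29/101.961 = 0.20881 mol → 0.41762 mol Al, 0.62643 mol O.
SiO2: 38.03/60.083 = 0.63296 mol → 0.63296 mol Si, 1.26592 mol O.
Total oxygen = 2.52092 mol. Normalization factor = 12/2.52092 = 4.76017.
Fe per 12 O = 0.49037 × 4.76017 = 2.334.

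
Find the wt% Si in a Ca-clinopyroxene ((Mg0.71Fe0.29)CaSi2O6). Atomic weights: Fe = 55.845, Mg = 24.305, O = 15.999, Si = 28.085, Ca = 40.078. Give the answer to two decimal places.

24.89 mass %

M((Mg0.71Fe0.29)CaSi2O6) = 225.694 g/mol.
Si contributes 2 × 28.085 = 56.170 g per mole.
56.170/225.694 = 0.2489 → 24.89%.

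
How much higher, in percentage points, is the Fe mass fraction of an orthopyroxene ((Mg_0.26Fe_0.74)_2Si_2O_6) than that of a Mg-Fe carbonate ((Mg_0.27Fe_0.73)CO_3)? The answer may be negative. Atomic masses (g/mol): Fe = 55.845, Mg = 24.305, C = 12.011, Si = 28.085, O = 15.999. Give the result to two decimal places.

-4.58 percentage points

First mineral: 82.651 g Fe in 247.453 g formula = 33.40 wt% Fe.
Second mineral: 40.767 g Fe in 107.337 g formula = 37.98 wt% Fe.
33.40% − 37.98% gives a difference of -4.58 percentage points.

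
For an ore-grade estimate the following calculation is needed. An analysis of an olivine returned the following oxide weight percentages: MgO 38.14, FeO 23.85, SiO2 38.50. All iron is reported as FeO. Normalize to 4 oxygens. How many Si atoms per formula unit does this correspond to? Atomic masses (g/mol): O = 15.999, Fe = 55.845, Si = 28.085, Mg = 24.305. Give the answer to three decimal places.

MgO: 38.14/40.304 = 0.94631 mol → 0.94631 mol Mg, 0.94631 mol O.
FeO: 23.85/71.844 = 0.33197 mol → 0.33197 mol Fe, 0.33197 mol O.
SiO2: 38.50/60.083 = 0.64078 mol → 0.64078 mol Si, 1.28156 mol O.
Total oxygen = 2.55984 mol. Normalization factor = 4/2.55984 = 1.56260.
Si per 4 O = 0.64078 × 1.56260 = 1.001.

1.001 Si apfu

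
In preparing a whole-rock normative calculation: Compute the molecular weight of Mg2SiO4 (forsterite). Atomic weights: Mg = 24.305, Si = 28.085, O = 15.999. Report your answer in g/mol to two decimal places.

M = 2×24.305 + 1×28.085 + 4×15.999

140.69 g/mol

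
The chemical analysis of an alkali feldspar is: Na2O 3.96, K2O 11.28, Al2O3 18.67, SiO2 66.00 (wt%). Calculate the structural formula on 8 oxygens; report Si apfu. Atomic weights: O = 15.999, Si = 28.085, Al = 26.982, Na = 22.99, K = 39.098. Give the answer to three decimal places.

2.999 Si apfu

Na2O (M=61.979): mol = 0.06389; Na = 0.12778, O = 0.06389.
K2O (M=94.195): mol = 0.11975; K = 0.23950, O = 0.11975.
Al2O3 (M=101.961): mol = 0.18311; Al = 0.36622, O = 0.54933.
SiO2 (M=60.083): mol = 1.09848; Si = 1.09848, O = 2.19696.
ΣO = 2.92993; factor = 8/ΣO = 2.73044.
Si apfu = 1.09848 × 2.73044 = 2.999.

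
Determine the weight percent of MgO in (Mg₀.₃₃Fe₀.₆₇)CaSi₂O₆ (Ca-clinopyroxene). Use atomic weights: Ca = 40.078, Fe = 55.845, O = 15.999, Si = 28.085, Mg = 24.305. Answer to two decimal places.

Formula mass = 237.679 g/mol.
0.33 Mg → 0.3300 mol MgO per formula unit; M(MgO) = 40.304, so MgO mass = 13.300 g.
13.300/237.679 × 100 = 5.60 wt%.

5.60 wt%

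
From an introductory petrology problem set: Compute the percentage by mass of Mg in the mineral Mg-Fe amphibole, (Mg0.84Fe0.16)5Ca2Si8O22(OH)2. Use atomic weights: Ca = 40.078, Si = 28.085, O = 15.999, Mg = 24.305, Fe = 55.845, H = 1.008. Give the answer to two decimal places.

Formula mass = 4.20*24.305 + 0.80*55.845 + 2*40.078 + 8*28.085 + 24*15.999 + 2*1.008 = 837.585 g/mol, of which 102.081 g is Mg.
So Mg makes up 102.081/837.585 = 0.1219 of the mass, i.e. 12.19%.

12.19 weight percent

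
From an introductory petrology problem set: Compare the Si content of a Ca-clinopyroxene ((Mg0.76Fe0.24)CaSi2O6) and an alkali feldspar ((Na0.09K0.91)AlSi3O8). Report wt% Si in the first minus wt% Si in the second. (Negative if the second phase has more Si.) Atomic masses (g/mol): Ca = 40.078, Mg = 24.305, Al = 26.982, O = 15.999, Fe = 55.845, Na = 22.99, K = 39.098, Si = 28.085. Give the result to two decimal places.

Si in (Mg0.76Fe0.24)CaSi2O6: molar mass 224.117 g/mol; 2×28.085 = 56.170 g → 25.06 wt%.
Si in (Na0.09K0.91)AlSi3O8: molar mass 276.877 g/mol; 3×28.085 = 84.255 g → 30.43 wt%.
Difference = 25.06 − 30.43 = -5.37 percentage points.

-5.37 percentage points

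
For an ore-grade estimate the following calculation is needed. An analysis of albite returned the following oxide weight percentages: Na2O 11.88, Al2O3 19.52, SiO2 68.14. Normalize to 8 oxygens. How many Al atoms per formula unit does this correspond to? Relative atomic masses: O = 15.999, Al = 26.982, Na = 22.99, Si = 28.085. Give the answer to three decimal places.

Na2O: 11.88/61.979 = 0.19168 mol → 0.38336 mol Na, 0.19168 mol O.
Al2O3: 19.52/101.961 = 0.19145 mol → 0.38290 mol Al, 0.57435 mol O.
SiO2: 68.14/60.083 = 1.13410 mol → 1.13410 mol Si, 2.26820 mol O.
Total oxygen = 3.03423 mol. Normalization factor = 8/3.03423 = 2.63658.
Al per 8 O = 0.38290 × 2.63658 = 1.010.

1.010 Al apfu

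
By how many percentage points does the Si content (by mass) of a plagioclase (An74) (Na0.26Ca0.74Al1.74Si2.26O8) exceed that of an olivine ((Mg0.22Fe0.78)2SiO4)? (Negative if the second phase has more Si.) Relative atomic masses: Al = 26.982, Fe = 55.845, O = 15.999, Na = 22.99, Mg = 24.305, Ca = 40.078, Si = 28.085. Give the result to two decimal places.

M(Na0.26Ca0.74Al1.74Si2.26O8) = 274.048 g/mol, so wt% Si = 63.472/274.048 × 100 = 23.16%.
M((Mg0.22Fe0.78)2SiO4) = 189.893 g/mol, so wt% Si = 28.085/189.893 × 100 = 14.79%.
23.16 − 14.79 = 8.37 pp.

8.37 percentage points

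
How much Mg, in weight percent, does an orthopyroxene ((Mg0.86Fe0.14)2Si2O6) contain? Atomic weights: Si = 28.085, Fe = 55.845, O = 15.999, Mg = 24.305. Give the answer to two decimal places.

M((Mg0.86Fe0.14)2Si2O6) = 209.605 g/mol.
Mg contributes 1.72 × 24.305 = 41.805 g per mole.
41.805/209.605 = 0.1994 → 19.94%.

19.94 weight percent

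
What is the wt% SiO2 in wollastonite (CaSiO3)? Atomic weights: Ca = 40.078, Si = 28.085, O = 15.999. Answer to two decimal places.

51.72 wt%

Formula mass = 116.160 g/mol.
1 Si → 1.0000 mol SiO2 per formula unit; M(SiO2) = 60.083, so SiO2 mass = 60.083 g.
60.083/116.160 × 100 = 51.72 wt%.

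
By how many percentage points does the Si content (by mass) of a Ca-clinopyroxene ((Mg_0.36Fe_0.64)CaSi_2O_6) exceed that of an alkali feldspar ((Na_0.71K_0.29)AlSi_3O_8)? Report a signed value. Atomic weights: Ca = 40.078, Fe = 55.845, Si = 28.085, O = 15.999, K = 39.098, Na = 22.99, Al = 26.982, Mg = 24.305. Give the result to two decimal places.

-7.84 percentage points

Si in (Mg_0.36Fe_0.64)CaSi_2O_6: molar mass 236.733 g/mol; 2×28.085 = 56.170 g → 23.73 wt%.
Si in (Na_0.71K_0.29)AlSi_3O_8: molar mass 266.890 g/mol; 3×28.085 = 84.255 g → 31.57 wt%.
Difference = 23.73 − 31.57 = -7.84 percentage points.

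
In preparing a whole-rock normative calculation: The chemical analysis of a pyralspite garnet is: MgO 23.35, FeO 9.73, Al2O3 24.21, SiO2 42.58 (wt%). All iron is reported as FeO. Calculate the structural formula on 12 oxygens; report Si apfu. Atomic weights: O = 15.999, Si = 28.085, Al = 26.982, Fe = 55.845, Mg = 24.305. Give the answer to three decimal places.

MgO: 23.35/40.304 = 0.57935 mol → 0.57935 mol Mg, 0.57935 mol O.
FeO: 9.73/71.844 = 0.13543 mol → 0.13543 mol Fe, 0.13543 mol O.
Al2O3: 24.21/101.961 = 0.23744 mol → 0.47488 mol Al, 0.71232 mol O.
SiO2: 42.58/60.083 = 0.70869 mol → 0.70869 mol Si, 1.41738 mol O.
Total oxygen = 2.84448 mol. Normalization factor = 12/2.84448 = 4.21870.
Si per 12 O = 0.70869 × 4.21870 = 2.990.

2.990 Si apfu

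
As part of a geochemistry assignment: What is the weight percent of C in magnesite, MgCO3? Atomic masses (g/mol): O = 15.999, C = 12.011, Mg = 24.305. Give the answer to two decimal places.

Formula mass = 1*24.305 + 1*12.011 + 3*15.999 = 84.313 g/mol, of which 12.011 g is C.
So C makes up 12.011/84.313 = 0.1425 of the mass, i.e. 14.25%.

14.25 mass %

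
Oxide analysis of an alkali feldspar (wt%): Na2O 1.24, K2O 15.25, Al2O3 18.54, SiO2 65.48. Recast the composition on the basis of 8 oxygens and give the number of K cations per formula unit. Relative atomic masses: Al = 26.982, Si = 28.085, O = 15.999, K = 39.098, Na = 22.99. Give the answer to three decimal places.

0.891 K apfu

Na2O: 1.24/61.979 = 0.02001 mol → 0.04002 mol Na, 0.02001 mol O.
K2O: 15.25/94.195 = 0.16190 mol → 0.32380 mol K, 0.16190 mol O.
Al2O3: 18.54/101.961 = 0.18183 mol → 0.36366 mol Al, 0.54549 mol O.
SiO2: 65.48/60.083 = 1.08983 mol → 1.08983 mol Si, 2.17966 mol O.
Total oxygen = 2.90706 mol. Normalization factor = 8/2.90706 = 2.75192.
K per 8 O = 0.32380 × 2.75192 = 0.891.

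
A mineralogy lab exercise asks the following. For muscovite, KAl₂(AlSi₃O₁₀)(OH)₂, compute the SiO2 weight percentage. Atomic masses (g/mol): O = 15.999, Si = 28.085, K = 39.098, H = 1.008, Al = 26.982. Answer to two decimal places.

45.25 wt%

Molar mass of KAl₂(AlSi₃O₁₀)(OH)₂ = 1×39.098 + 3×26.982 + 3×28.085 + 12×15.999 + 2×1.008 = 398.303 g/mol.
Each formula unit contains 3 Si, equivalent to 3/1 = 3.0000 mol SiO2.
M(SiO2) = 1×28.085 + 2×15.999 = 60.083 g/mol.
Mass of SiO2 per formula unit = 3.0000 × 60.083 = 180.249 g.
SiO2 wt% = 180.249 / 398.303 × 100 = 45.25%.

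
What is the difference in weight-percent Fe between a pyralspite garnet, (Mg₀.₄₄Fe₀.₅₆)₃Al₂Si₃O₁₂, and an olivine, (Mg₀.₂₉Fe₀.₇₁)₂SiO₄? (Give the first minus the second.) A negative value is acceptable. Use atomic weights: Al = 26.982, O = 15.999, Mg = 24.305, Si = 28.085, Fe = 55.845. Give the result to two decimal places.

-22.18 percentage points

First mineral: 93.820 g Fe in 456.109 g formula = 20.57 wt% Fe.
Second mineral: 79.300 g Fe in 185.478 g formula = 42.75 wt% Fe.
20.57% − 42.75% gives a difference of -22.18 percentage points.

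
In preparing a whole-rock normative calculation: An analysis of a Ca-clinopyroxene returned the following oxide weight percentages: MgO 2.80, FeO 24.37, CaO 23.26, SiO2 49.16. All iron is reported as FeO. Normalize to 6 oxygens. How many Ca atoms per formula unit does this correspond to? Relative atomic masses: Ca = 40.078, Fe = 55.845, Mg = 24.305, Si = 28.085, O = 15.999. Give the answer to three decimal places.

2.80 wt% MgO ÷ 40.304 g/mol = 0.06947 mol, giving 0.06947 Mg and 0.06947 O.
24.37 wt% FeO ÷ 71.844 g/mol = 0.33921 mol, giving 0.33921 Fe and 0.33921 O.
23.26 wt% CaO ÷ 56.077 g/mol = 0.41479 mol, giving 0.41479 Ca and 0.41479 O.
49.16 wt% SiO2 ÷ 60.083 g/mol = 0.81820 mol, giving 0.81820 Si and 1.63640 O.
Oxygen sums to 2.45987; scaling by 6/2.45987 = 2.43915 puts the formula on 6 O.
Ca: 0.41479 × 2.43915 = 1.012 atoms per formula unit.

1.012 Ca apfu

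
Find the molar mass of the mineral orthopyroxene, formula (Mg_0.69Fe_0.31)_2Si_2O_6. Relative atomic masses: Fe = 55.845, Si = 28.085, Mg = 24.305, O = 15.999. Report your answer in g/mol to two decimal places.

220.33 g/mol

The formula mass is the sum 1.38×24.305 + 0.62×55.845 + 2×28.085 + 6×15.999.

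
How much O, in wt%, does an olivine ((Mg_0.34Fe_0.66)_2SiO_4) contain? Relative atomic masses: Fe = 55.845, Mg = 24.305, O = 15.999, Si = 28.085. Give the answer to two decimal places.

M((Mg_0.34Fe_0.66)_2SiO_4) = 182.324 g/mol.
O contributes 4 × 15.999 = 63.996 g per mole.
63.996/182.324 = 0.3510 → 35.10%.

35.10 wt%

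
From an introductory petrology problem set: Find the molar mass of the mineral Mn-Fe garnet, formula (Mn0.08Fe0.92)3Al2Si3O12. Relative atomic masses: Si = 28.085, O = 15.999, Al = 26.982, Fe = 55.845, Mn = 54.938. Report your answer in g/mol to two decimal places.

Mn: 0.24 × 54.938 = 13.1851
Fe: 2.76 × 55.845 = 154.1322
Al: 2 × 26.982 = 53.9640
Si: 3 × 28.085 = 84.2550
O: 12 × 15.999 = 191.9880
Summing the contributions gives the formula mass.

497.52 g/mol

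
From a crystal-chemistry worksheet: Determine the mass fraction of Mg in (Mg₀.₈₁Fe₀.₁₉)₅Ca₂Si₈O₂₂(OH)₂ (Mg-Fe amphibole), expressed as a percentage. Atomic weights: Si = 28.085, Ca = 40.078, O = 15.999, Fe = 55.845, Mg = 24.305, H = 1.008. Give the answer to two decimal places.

M((Mg₀.₈₁Fe₀.₁₉)₅Ca₂Si₈O₂₂(OH)₂) = 842.316 g/mol.
Mg contributes 4.05 × 24.305 = 98.435 g per mole.
98.435/842.316 = 0.1169 → 11.69%.

11.69 wt%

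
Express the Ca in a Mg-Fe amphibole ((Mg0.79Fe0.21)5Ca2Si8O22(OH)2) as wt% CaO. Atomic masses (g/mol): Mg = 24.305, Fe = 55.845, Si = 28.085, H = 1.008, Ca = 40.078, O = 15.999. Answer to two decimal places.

13.27 wt%

M((Mg0.79Fe0.21)5Ca2Si8O22(OH)2) = 845.470 g/mol; M(CaO) = 56.077 g/mol.
Moles CaO per formula unit = 2 Ca ÷ 1 = 2.0000.
CaO fraction = (2.0000 × 56.077) / 845.470 = 112.154/845.470 = 0.1327.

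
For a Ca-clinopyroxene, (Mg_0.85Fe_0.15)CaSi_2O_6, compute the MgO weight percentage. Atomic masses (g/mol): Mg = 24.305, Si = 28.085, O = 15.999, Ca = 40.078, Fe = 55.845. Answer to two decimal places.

15.48 wt%

Formula mass = 221.278 g/mol.
0.85 Mg → 0.8500 mol MgO per formula unit; M(MgO) = 40.304, so MgO mass = 34.258 g.
34.258/221.278 × 100 = 15.48 wt%.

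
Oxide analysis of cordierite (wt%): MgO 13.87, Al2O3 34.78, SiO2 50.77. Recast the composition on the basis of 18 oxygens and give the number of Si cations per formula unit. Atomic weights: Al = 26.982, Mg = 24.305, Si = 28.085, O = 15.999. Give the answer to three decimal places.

4.975 Si apfu

MgO: 13.87/40.304 = 0.34413 mol → 0.34413 mol Mg, 0.34413 mol O.
Al2O3: 34.78/101.961 = 0.34111 mol → 0.68222 mol Al, 1.02333 mol O.
SiO2: 50.77/60.083 = 0.84500 mol → 0.84500 mol Si, 1.69000 mol O.
Total oxygen = 3.05746 mol. Normalization factor = 18/3.05746 = 5.88724.
Si per 18 O = 0.84500 × 5.88724 = 4.975.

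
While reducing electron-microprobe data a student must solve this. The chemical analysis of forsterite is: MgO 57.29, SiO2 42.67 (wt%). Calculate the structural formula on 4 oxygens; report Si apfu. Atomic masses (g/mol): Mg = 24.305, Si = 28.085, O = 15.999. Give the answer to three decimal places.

57.29 wt% MgO ÷ 40.304 g/mol = 1.42145 mol, giving 1.42145 Mg and 1.42145 O.
42.67 wt% SiO2 ÷ 60.083 g/mol = 0.71018 mol, giving 0.71018 Si and 1.42036 O.
Oxygen sums to 2.84181; scaling by 4/2.84181 = 1.40755 puts the formula on 4 O.
Si: 0.71018 × 1.40755 = 1.000 atoms per formula unit.

1.000 Si apfu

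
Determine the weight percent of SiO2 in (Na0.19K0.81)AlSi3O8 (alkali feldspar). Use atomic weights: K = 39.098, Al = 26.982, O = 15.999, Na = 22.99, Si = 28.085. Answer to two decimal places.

65.48 wt%

M((Na0.19K0.81)AlSi3O8) = 275.266 g/mol; M(SiO2) = 60.083 g/mol.
Moles SiO2 per formula unit = 3 Si ÷ 1 = 3.0000.
SiO2 fraction = (3.0000 × 60.083) / 275.266 = 180.249/275.266 = 0.6548.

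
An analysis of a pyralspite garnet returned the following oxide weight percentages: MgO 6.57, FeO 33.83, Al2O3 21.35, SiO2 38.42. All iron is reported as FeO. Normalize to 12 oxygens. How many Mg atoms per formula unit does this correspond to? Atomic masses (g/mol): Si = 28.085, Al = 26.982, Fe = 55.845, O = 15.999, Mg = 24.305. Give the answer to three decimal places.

0.770 Mg apfu

MgO (M=40.304): mol = 0.16301; Mg = 0.16301, O = 0.16301.
FeO (M=71.844): mol = 0.47088; Fe = 0.47088, O = 0.47088.
Al2O3 (M=101.961): mol = 0.20939; Al = 0.41878, O = 0.62817.
SiO2 (M=60.083): mol = 0.63945; Si = 0.63945, O = 1.27890.
ΣO = 2.54096; factor = 12/ΣO = 4.72262.
Mg apfu = 0.16301 × 4.72262 = 0.770.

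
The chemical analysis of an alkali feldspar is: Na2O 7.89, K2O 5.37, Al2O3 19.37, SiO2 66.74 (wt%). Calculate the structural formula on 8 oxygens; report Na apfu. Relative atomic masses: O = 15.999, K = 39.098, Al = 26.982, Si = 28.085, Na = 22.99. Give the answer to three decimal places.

Na2O: 7.89/61.979 = 0.12730 mol → 0.25460 mol Na, 0.12730 mol O.
K2O: 5.37/94.195 = 0.05701 mol → 0.11402 mol K, 0.05701 mol O.
Al2O3: 19.37/101.961 = 0.18997 mol → 0.37994 mol Al, 0.56991 mol O.
SiO2: 66.74/60.083 = 1.11080 mol → 1.11080 mol Si, 2.22160 mol O.
Total oxygen = 2.97582 mol. Normalization factor = 8/2.97582 = 2.68833.
Na per 8 O = 0.25460 × 2.68833 = 0.684.

0.684 Na apfu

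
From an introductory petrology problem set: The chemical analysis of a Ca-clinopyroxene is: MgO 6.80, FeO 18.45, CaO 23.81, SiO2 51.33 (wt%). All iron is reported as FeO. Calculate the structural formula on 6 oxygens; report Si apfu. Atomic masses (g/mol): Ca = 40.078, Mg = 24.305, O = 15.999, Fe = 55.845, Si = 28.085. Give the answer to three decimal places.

6.80 wt% MgO ÷ 40.304 g/mol = 0.16872 mol, giving 0.16872 Mg and 0.16872 O.
18.45 wt% FeO ÷ 71.844 g/mol = 0.25681 mol, giving 0.25681 Fe and 0.25681 O.
23.81 wt% CaO ÷ 56.077 g/mol = 0.42459 mol, giving 0.42459 Ca and 0.42459 O.
51.33 wt% SiO2 ÷ 60.083 g/mol = 0.85432 mol, giving 0.85432 Si and 1.70864 O.
Oxygen sums to 2.55876; scaling by 6/2.55876 = 2.34489 puts the formula on 6 O.
Si: 0.85432 × 2.34489 = 2.003 atoms per formula unit.

2.003 Si apfu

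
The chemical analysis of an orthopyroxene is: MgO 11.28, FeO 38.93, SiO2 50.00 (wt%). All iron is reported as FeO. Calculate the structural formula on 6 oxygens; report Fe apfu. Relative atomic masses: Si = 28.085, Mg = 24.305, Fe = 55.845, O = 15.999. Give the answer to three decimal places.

1.308 Fe apfu

11.28 wt% MgO ÷ 40.304 g/mol = 0.27987 mol, giving 0.27987 Mg and 0.27987 O.
38.93 wt% FeO ÷ 71.844 g/mol = 0.54187 mol, giving 0.54187 Fe and 0.54187 O.
50.00 wt% SiO2 ÷ 60.083 g/mol = 0.83218 mol, giving 0.83218 Si and 1.66436 O.
Oxygen sums to 2.48610; scaling by 6/2.48610 = 2.41342 puts the formula on 6 O.
Fe: 0.54187 × 2.41342 = 1.308 atoms per formula unit.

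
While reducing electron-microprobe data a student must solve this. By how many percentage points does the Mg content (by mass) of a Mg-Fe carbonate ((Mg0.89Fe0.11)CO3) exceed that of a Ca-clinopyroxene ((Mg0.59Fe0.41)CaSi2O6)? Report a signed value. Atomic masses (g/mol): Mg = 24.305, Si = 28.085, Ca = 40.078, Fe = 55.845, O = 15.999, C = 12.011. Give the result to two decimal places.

First mineral: 21.631 g Mg in 87.782 g formula = 24.64 wt% Mg.
Second mineral: 14.340 g Mg in 229.478 g formula = 6.25 wt% Mg.
24.64% − 6.25% gives a difference of 18.39 percentage points.

18.39 percentage points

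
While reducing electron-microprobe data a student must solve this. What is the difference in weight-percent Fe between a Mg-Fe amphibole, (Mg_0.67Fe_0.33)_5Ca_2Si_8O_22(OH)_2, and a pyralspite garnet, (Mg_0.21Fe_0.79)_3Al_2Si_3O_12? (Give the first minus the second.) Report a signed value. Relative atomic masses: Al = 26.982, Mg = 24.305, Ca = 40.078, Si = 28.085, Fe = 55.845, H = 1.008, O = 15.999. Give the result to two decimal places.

-17.04 percentage points

M((Mg_0.67Fe_0.33)_5Ca_2Si_8O_22(OH)_2) = 864.394 g/mol, so wt% Fe = 92.144/864.394 × 100 = 10.66%.
M((Mg_0.21Fe_0.79)_3Al_2Si_3O_12) = 477.872 g/mol, so wt% Fe = 132.353/477.872 × 100 = 27.70%.
10.66 − 27.70 = -17.04 pp.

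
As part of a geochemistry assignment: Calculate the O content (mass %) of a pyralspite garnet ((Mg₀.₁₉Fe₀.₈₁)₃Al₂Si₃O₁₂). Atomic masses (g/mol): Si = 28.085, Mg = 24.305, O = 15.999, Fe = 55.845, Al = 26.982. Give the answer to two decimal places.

40.02 mass %

M((Mg₀.₁₉Fe₀.₈₁)₃Al₂Si₃O₁₂) = 479.764 g/mol.
O contributes 12 × 15.999 = 191.988 g per mole.
191.988/479.764 = 0.4002 → 40.02%.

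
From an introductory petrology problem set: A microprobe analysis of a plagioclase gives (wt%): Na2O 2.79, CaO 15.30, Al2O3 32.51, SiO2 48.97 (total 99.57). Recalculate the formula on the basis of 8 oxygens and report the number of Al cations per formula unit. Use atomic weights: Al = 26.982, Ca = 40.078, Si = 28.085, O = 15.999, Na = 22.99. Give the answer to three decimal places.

Na2O (M=61.979): mol = 0.04502; Na = 0.09004, O = 0.04502.
CaO (M=56.077): mol = 0.27284; Ca = 0.27284, O = 0.27284.
Al2O3 (M=101.961): mol = 0.31885; Al = 0.63770, O = 0.95655.
SiO2 (M=60.083): mol = 0.81504; Si = 0.81504, O = 1.63008.
ΣO = 2.90449; factor = 8/ΣO = 2.75436.
Al apfu = 0.63770 × 2.75436 = 1.756.

1.756 Al apfu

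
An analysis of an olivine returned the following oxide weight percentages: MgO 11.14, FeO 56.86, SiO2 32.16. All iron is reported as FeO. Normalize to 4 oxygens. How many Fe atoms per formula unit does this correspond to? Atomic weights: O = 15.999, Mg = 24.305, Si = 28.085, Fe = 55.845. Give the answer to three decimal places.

11.14 wt% MgO ÷ 40.304 g/mol = 0.27640 mol, giving 0.27640 Mg and 0.27640 O.
56.86 wt% FeO ÷ 71.844 g/mol = 0.79144 mol, giving 0.79144 Fe and 0.79144 O.
32.16 wt% SiO2 ÷ 60.083 g/mol = 0.53526 mol, giving 0.53526 Si and 1.07052 O.
Oxygen sums to 2.13836; scaling by 4/2.13836 = 1.87059 puts the formula on 4 O.
Fe: 0.79144 × 1.87059 = 1.480 atoms per formula unit.

1.480 Fe apfu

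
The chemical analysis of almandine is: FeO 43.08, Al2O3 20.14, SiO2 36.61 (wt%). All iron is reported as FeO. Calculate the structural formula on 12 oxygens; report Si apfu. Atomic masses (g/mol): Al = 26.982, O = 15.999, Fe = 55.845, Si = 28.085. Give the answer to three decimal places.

3.033 Si apfu

43.08 wt% FeO ÷ 71.844 g/mol = 0.59963 mol, giving 0.59963 Fe and 0.59963 O.
20.14 wt% Al2O3 ÷ 101.961 g/mol = 0.19753 mol, giving 0.39506 Al and 0.59259 O.
36.61 wt% SiO2 ÷ 60.083 g/mol = 0.60932 mol, giving 0.60932 Si and 1.21864 O.
Oxygen sums to 2.41086; scaling by 12/2.41086 = 4.97748 puts the formula on 12 O.
Si: 0.60932 × 4.97748 = 3.033 atoms per formula unit.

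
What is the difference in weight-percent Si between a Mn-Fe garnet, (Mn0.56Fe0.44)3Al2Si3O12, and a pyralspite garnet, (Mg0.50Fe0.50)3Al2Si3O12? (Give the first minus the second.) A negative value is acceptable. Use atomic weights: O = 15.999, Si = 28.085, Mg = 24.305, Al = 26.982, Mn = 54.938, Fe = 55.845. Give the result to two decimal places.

First mineral: 84.255 g Si in 496.218 g formula = 16.98 wt% Si.
Second mineral: 84.255 g Si in 450.432 g formula = 18.71 wt% Si.
16.98% − 18.71% gives a difference of -1.73 percentage points.

-1.73 percentage points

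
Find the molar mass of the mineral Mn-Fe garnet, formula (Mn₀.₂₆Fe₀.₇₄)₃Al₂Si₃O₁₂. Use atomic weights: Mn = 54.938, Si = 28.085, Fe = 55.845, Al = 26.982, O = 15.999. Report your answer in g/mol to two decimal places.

497.03 g/mol

Mn: 0.78 × 54.938 = 42.8516
Fe: 2.22 × 55.845 = 123.9759
Al: 2 × 26.982 = 53.9640
Si: 3 × 28.085 = 84.2550
O: 12 × 15.999 = 191.9880
Summing the contributions gives the formula mass.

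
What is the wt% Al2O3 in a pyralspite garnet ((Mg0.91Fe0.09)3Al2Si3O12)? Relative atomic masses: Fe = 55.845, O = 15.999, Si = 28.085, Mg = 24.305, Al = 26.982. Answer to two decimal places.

Molar mass of (Mg0.91Fe0.09)3Al2Si3O12 = 2.73×24.305 + 0.27×55.845 + 2×26.982 + 3×28.085 + 12×15.999 = 411.638 g/mol.
Each formula unit contains 2 Al, equivalent to 2/2 = 1.0000 mol Al2O3.
M(Al2O3) = 2×26.982 + 3×15.999 = 101.961 g/mol.
Mass of Al2O3 per formula unit = 1.0000 × 101.961 = 101.961 g.
Al2O3 wt% = 101.961 / 411.638 × 100 = 24.77%.

24.77 wt%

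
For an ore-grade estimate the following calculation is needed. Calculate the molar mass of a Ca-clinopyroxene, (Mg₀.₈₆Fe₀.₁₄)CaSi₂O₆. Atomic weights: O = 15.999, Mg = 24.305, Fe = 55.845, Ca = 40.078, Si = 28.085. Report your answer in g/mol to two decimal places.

220.96 g/mol

The formula mass is the sum 0.86×24.305 + 0.14×55.845 + 1×40.078 + 2×28.085 + 6×15.999.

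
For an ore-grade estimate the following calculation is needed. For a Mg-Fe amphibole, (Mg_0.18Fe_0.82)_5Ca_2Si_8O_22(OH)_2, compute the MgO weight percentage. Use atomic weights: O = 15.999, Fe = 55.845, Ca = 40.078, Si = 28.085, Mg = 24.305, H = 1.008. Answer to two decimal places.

M((Mg_0.18Fe_0.82)_5Ca_2Si_8O_22(OH)_2) = 941.667 g/mol; M(MgO) = 40.304 g/mol.
Moles MgO per formula unit = 0.90 Mg ÷ 1 = 0.9000.
MgO fraction = (0.9000 × 40.304) / 941.667 = 36.274/941.667 = 0.0385.

3.85 wt%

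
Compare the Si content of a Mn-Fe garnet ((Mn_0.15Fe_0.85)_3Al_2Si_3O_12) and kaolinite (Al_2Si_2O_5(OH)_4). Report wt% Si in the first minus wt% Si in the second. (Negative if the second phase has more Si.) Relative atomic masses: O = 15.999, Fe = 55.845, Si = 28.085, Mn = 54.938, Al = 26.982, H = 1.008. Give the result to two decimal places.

First mineral: 84.255 g Si in 497.334 g formula = 16.94 wt% Si.
Second mineral: 56.170 g Si in 258.157 g formula = 21.76 wt% Si.
16.94% − 21.76% gives a difference of -4.82 percentage points.

-4.82 percentage points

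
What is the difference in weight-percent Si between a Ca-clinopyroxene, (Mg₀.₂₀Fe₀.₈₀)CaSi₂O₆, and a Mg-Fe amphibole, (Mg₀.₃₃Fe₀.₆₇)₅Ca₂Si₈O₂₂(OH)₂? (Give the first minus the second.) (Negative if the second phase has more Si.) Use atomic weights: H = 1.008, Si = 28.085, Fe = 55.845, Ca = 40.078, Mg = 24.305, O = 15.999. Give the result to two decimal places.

Si in (Mg₀.₂₀Fe₀.₈₀)CaSi₂O₆: molar mass 241.779 g/mol; 2×28.085 = 56.170 g → 23.23 wt%.
Si in (Mg₀.₃₃Fe₀.₆₇)₅Ca₂Si₈O₂₂(OH)₂: molar mass 918.012 g/mol; 8×28.085 = 224.680 g → 24.47 wt%.
Difference = 23.23 − 24.47 = -1.24 percentage points.

-1.24 percentage points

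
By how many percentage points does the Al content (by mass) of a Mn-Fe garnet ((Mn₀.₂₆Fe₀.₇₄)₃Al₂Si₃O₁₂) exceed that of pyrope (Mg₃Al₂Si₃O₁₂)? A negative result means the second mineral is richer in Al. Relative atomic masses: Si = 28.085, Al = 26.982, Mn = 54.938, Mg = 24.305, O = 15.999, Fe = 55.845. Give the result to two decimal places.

M((Mn₀.₂₆Fe₀.₇₄)₃Al₂Si₃O₁₂) = 497.035 g/mol, so wt% Al = 53.964/497.035 × 100 = 10.86%.
M(Mg₃Al₂Si₃O₁₂) = 403.122 g/mol, so wt% Al = 53.964/403.122 × 100 = 13.39%.
10.86 − 13.39 = -2.53 pp.

-2.53 percentage points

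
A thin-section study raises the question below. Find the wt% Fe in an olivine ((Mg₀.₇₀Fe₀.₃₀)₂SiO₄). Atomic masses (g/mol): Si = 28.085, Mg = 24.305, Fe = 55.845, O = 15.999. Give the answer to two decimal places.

20.99 weight percent

Molar mass of (Mg₀.₇₀Fe₀.₃₀)₂SiO₄: 1.40×24.305 + 0.60×55.845 + 1×28.085 + 4×15.999 = 159.615 g/mol.
Mass of Fe per formula unit: 0.60 × 55.845 = 33.507 g.
Weight fraction Fe = 33.507 / 159.615 = 0.2099.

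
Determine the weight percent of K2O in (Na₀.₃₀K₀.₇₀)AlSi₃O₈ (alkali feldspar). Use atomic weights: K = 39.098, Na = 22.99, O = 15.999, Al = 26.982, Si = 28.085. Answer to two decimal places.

12.05 wt%

Molar mass of (Na₀.₃₀K₀.₇₀)AlSi₃O₈ = 0.30·22.99 + 0.70·39.098 + 1·26.982 + 3·28.085 + 8·15.999 = 273.495 g/mol.
Each formula unit contains 0.70 K, equivalent to 0.70/2 = 0.3500 mol K2O.
M(K2O) = 2×39.098 + 1×15.999 = 94.195 g/mol.
Mass of K2O per formula unit = 0.3500 × 94.195 = 32.968 g.
K2O wt% = 32.968 / 273.495 × 100 = 12.05%.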